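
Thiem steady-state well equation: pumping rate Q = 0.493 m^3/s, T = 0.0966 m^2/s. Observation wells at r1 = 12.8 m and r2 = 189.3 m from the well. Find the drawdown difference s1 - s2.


Thiem equation: s1 - s2 = Q/(2*pi*T) * ln(r2/r1).
ln(r2/r1) = ln(189.3/12.8) = 2.6939.
Q/(2*pi*T) = 0.493 / (2*pi*0.0966) = 0.493 / 0.607 = 0.8123.
s1 - s2 = 0.8123 * 2.6939 = 2.1881 m.

2.1881


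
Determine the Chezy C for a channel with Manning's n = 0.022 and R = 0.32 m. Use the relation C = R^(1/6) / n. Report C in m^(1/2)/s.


The Chezy coefficient relates to Manning's n through C = R^(1/6) / n.
R^(1/6) = 0.32^(1/6) = 0.827037.
C = 0.827037 / 0.022 = 37.59 m^(1/2)/s.

37.59


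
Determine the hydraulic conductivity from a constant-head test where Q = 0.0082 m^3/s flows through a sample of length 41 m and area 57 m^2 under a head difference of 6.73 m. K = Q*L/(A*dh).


From K = Q*L / (A*dh):
Numerator: Q*L = 0.0082 * 41 = 0.3362.
Denominator: A*dh = 57 * 6.73 = 383.61.
K = 0.3362 / 383.61 = 0.000876 m/s.

0.000876


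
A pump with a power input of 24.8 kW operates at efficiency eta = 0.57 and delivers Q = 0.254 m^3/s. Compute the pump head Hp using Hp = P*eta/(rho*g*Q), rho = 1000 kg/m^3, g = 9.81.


Pump head formula: Hp = P * eta / (rho * g * Q).
Numerator: P * eta = 24.8 * 1000 * 0.57 = 14136.0 W.
Denominator: rho * g * Q = 1000 * 9.81 * 0.254 = 2491.74.
Hp = 14136.0 / 2491.74 = 5.67 m.

5.67


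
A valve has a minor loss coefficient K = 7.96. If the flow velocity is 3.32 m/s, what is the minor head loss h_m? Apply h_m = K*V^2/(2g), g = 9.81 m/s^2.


Minor loss formula: h_m = K * V^2/(2g).
V^2 = 3.32^2 = 11.0224.
V^2/(2g) = 11.0224 / 19.62 = 0.5618 m.
h_m = 7.96 * 0.5618 = 4.4719 m.

4.4719


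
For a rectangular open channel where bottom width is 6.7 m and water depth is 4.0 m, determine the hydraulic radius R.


For a rectangular section:
Flow area A = b * y = 6.7 * 4.0 = 26.8 m^2.
Wetted perimeter P = b + 2y = 6.7 + 2*4.0 = 14.7 m.
Hydraulic radius R = A/P = 26.8 / 14.7 = 1.8231 m.

1.8231


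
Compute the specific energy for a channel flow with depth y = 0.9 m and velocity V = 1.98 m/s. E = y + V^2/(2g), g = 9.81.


Specific energy E = y + V^2/(2g).
Velocity head = V^2/(2g) = 1.98^2 / (2*9.81) = 3.9204 / 19.62 = 0.1998 m.
E = 0.9 + 0.1998 = 1.0998 m.

1.0998


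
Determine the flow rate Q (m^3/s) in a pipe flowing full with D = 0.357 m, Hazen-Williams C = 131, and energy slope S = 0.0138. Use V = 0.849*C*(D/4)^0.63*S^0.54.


For a full circular pipe, R = D/4 = 0.357/4 = 0.0892 m.
V = 0.849 * 131 * 0.0892^0.63 * 0.0138^0.54
  = 0.849 * 131 * 0.218214 * 0.098977
  = 2.4021 m/s.
Pipe area A = pi*D^2/4 = pi*0.357^2/4 = 0.1001 m^2.
Q = A * V = 0.1001 * 2.4021 = 0.2404 m^3/s.

0.2404


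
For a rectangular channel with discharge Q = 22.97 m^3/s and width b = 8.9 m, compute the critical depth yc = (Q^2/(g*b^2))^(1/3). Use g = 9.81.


Using yc = (Q^2 / (g * b^2))^(1/3):
Q^2 = 22.97^2 = 527.62.
g * b^2 = 9.81 * 8.9^2 = 9.81 * 79.21 = 777.05.
Q^2 / (g*b^2) = 527.62 / 777.05 = 0.679.
yc = 0.679^(1/3) = 0.8789 m.

0.8789


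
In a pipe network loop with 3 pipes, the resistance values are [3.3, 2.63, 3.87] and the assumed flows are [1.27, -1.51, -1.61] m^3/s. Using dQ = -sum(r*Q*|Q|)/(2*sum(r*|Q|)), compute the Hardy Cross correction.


Numerator terms (r*Q*|Q|): 3.3*1.27*|1.27| = 5.3226; 2.63*-1.51*|-1.51| = -5.9967; 3.87*-1.61*|-1.61| = -10.0314.
Sum of numerator = -10.7055.
Denominator terms (r*|Q|): 3.3*|1.27| = 4.191; 2.63*|-1.51| = 3.9713; 3.87*|-1.61| = 6.2307.
2 * sum of denominator = 2 * 14.393 = 28.786.
dQ = --10.7055 / 28.786 = 0.3719 m^3/s.

0.3719


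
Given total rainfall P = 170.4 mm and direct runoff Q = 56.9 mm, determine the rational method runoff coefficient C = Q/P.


The runoff coefficient C = runoff depth / rainfall depth.
C = 56.9 / 170.4
  = 0.3339.

0.3339


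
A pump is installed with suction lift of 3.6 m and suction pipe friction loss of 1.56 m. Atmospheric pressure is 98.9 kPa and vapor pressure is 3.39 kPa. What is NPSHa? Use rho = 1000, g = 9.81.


NPSHa = p_atm/(rho*g) - z_s - hf_s - p_vap/(rho*g).
p_atm/(rho*g) = 98.9*1000 / (1000*9.81) = 10.082 m.
p_vap/(rho*g) = 3.39*1000 / (1000*9.81) = 0.346 m.
NPSHa = 10.082 - 3.6 - 1.56 - 0.346
      = 4.58 m.

4.58


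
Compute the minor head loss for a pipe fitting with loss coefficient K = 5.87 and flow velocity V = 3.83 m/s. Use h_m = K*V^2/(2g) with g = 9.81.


Minor loss formula: h_m = K * V^2/(2g).
V^2 = 3.83^2 = 14.6689.
V^2/(2g) = 14.6689 / 19.62 = 0.7477 m.
h_m = 5.87 * 0.7477 = 4.3887 m.

4.3887


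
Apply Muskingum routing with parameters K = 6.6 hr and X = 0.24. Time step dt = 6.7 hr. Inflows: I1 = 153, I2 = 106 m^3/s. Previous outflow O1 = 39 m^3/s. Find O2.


Muskingum coefficients:
denom = 2*K*(1-X) + dt = 2*6.6*(1-0.24) + 6.7 = 16.732.
C0 = (dt - 2*K*X)/denom = (6.7 - 2*6.6*0.24)/16.732 = 0.2111.
C1 = (dt + 2*K*X)/denom = (6.7 + 2*6.6*0.24)/16.732 = 0.5898.
C2 = (2*K*(1-X) - dt)/denom = 0.1991.
O2 = C0*I2 + C1*I1 + C2*O1
   = 0.2111*106 + 0.5898*153 + 0.1991*39
   = 120.38 m^3/s.

120.38


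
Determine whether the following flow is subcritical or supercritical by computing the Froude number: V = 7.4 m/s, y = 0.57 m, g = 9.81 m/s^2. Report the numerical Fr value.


The Froude number is defined as Fr = V / sqrt(g*y).
g*y = 9.81 * 0.57 = 5.5917.
sqrt(g*y) = sqrt(5.5917) = 2.3647.
Fr = 7.4 / 2.3647 = 3.1294.
Since Fr > 1, the flow is supercritical.

3.1294


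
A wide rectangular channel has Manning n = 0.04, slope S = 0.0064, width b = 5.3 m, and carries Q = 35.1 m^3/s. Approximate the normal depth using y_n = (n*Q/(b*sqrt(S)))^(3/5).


We use the wide-channel approximation y_n = (n*Q/(b*sqrt(S)))^(3/5).
sqrt(S) = sqrt(0.0064) = 0.08.
Numerator: n*Q = 0.04 * 35.1 = 1.404.
Denominator: b*sqrt(S) = 5.3 * 0.08 = 0.424.
arg = 3.3113.
y_n = 3.3113^(3/5) = 2.0512 m.

2.0512


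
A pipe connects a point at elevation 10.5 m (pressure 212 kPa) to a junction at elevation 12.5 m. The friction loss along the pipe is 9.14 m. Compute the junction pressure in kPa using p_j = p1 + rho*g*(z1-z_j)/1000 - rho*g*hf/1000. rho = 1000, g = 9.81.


Junction pressure: p_j = p1 + rho*g*(z1 - z_j)/1000 - rho*g*hf/1000.
Elevation term = 1000*9.81*(10.5 - 12.5)/1000 = -19.62 kPa.
Friction term = 1000*9.81*9.14/1000 = 89.663 kPa.
p_j = 212 + -19.62 - 89.663 = 102.72 kPa.

102.72


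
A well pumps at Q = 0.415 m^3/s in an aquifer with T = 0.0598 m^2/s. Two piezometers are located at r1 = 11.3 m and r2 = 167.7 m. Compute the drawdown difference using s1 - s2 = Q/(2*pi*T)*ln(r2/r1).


Thiem equation: s1 - s2 = Q/(2*pi*T) * ln(r2/r1).
ln(r2/r1) = ln(167.7/11.3) = 2.6974.
Q/(2*pi*T) = 0.415 / (2*pi*0.0598) = 0.415 / 0.3757 = 1.1045.
s1 - s2 = 1.1045 * 2.6974 = 2.9793 m.

2.9793


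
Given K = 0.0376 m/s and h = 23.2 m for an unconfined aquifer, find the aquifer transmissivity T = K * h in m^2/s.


Transmissivity is defined as T = K * h.
T = 0.0376 * 23.2
  = 0.8723 m^2/s.

0.8723


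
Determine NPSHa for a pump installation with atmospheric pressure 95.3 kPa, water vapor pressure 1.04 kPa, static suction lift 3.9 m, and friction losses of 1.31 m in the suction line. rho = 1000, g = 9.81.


NPSHa = p_atm/(rho*g) - z_s - hf_s - p_vap/(rho*g).
p_atm/(rho*g) = 95.3*1000 / (1000*9.81) = 9.715 m.
p_vap/(rho*g) = 1.04*1000 / (1000*9.81) = 0.106 m.
NPSHa = 9.715 - 3.9 - 1.31 - 0.106
      = 4.4 m.

4.4


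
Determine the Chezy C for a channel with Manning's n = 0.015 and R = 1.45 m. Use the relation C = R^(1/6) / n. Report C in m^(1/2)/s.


The Chezy coefficient relates to Manning's n through C = R^(1/6) / n.
R^(1/6) = 1.45^(1/6) = 1.063885.
C = 1.063885 / 0.015 = 70.93 m^(1/2)/s.

70.93


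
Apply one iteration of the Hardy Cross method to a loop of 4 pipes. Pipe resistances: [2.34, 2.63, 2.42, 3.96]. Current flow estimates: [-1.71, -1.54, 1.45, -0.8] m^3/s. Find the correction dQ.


Numerator terms (r*Q*|Q|): 2.34*-1.71*|-1.71| = -6.8424; 2.63*-1.54*|-1.54| = -6.2373; 2.42*1.45*|1.45| = 5.088; 3.96*-0.8*|-0.8| = -2.5344.
Sum of numerator = -10.5261.
Denominator terms (r*|Q|): 2.34*|-1.71| = 4.0014; 2.63*|-1.54| = 4.0502; 2.42*|1.45| = 3.509; 3.96*|-0.8| = 3.168.
2 * sum of denominator = 2 * 14.7286 = 29.4572.
dQ = --10.5261 / 29.4572 = 0.3573 m^3/s.

0.3573


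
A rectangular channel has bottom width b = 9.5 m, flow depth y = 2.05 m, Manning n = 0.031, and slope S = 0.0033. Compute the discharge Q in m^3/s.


For a rectangular channel, the cross-sectional area A = b * y = 9.5 * 2.05 = 19.47 m^2.
The wetted perimeter P = b + 2y = 9.5 + 2*2.05 = 13.6 m.
Hydraulic radius R = A/P = 19.47/13.6 = 1.432 m.
Velocity V = (1/n)*R^(2/3)*S^(1/2) = (1/0.031)*1.432^(2/3)*0.0033^(1/2) = 2.3543 m/s.
Discharge Q = A * V = 19.47 * 2.3543 = 45.849 m^3/s.

45.849


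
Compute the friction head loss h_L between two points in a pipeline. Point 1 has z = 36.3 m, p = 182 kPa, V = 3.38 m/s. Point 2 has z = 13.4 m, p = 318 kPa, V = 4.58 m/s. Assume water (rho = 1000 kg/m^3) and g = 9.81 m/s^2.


Total head at each section: H = z + p/(rho*g) + V^2/(2g).
H1 = 36.3 + 182*1000/(1000*9.81) + 3.38^2/(2*9.81)
   = 36.3 + 18.552 + 0.5823
   = 55.435 m.
H2 = 13.4 + 318*1000/(1000*9.81) + 4.58^2/(2*9.81)
   = 13.4 + 32.416 + 1.0691
   = 46.885 m.
h_L = H1 - H2 = 55.435 - 46.885 = 8.55 m.

8.55


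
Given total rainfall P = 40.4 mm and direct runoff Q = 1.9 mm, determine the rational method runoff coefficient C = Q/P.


The runoff coefficient C = runoff depth / rainfall depth.
C = 1.9 / 40.4
  = 0.047.

0.047


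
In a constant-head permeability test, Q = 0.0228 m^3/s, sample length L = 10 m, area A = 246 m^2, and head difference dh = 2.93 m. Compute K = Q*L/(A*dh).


From K = Q*L / (A*dh):
Numerator: Q*L = 0.0228 * 10 = 0.228.
Denominator: A*dh = 246 * 2.93 = 720.78.
K = 0.228 / 720.78 = 0.000316 m/s.

0.000316


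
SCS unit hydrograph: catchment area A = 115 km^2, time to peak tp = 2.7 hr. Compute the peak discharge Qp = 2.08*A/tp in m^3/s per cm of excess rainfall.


SCS formula: Qp = 2.08 * A / tp.
Qp = 2.08 * 115 / 2.7
   = 239.2 / 2.7
   = 88.59 m^3/s per cm.

88.59


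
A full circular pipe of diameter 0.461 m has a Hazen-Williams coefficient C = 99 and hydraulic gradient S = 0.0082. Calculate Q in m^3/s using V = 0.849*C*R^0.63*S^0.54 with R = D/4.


For a full circular pipe, R = D/4 = 0.461/4 = 0.1153 m.
V = 0.849 * 99 * 0.1153^0.63 * 0.0082^0.54
  = 0.849 * 99 * 0.25635 * 0.074724
  = 1.61 m/s.
Pipe area A = pi*D^2/4 = pi*0.461^2/4 = 0.1669 m^2.
Q = A * V = 0.1669 * 1.61 = 0.2687 m^3/s.

0.2687


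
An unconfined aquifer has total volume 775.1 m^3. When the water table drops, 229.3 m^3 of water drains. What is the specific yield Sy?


Specific yield Sy = Volume drained / Total volume.
Sy = 229.3 / 775.1
   = 0.2958.

0.2958


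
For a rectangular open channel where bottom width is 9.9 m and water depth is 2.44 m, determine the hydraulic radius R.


For a rectangular section:
Flow area A = b * y = 9.9 * 2.44 = 24.16 m^2.
Wetted perimeter P = b + 2y = 9.9 + 2*2.44 = 14.78 m.
Hydraulic radius R = A/P = 24.16 / 14.78 = 1.6344 m.

1.6344


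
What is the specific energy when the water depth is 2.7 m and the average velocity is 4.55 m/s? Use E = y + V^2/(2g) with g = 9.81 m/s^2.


Specific energy E = y + V^2/(2g).
Velocity head = V^2/(2g) = 4.55^2 / (2*9.81) = 20.7025 / 19.62 = 1.0552 m.
E = 2.7 + 1.0552 = 3.7552 m.

3.7552


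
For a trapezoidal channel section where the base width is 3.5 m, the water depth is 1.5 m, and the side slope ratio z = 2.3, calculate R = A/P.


For a trapezoidal section with side slope z:
A = (b + z*y)*y = (3.5 + 2.3*1.5)*1.5 = 10.425 m^2.
P = b + 2*y*sqrt(1 + z^2) = 3.5 + 2*1.5*sqrt(1 + 2.3^2) = 11.024 m.
R = A/P = 10.425 / 11.024 = 0.9457 m.

0.9457


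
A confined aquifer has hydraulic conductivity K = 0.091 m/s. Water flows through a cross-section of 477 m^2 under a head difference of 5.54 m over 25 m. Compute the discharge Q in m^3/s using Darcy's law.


Darcy's law: Q = K * A * i, where i = dh/L.
Hydraulic gradient i = 5.54 / 25 = 0.2216.
Q = 0.091 * 477 * 0.2216
  = 9.619 m^3/s.

9.619


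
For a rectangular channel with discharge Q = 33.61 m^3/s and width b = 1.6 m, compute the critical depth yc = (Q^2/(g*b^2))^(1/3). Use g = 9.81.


Using yc = (Q^2 / (g * b^2))^(1/3):
Q^2 = 33.61^2 = 1129.63.
g * b^2 = 9.81 * 1.6^2 = 9.81 * 2.56 = 25.11.
Q^2 / (g*b^2) = 1129.63 / 25.11 = 44.9873.
yc = 44.9873^(1/3) = 3.5564 m.

3.5564


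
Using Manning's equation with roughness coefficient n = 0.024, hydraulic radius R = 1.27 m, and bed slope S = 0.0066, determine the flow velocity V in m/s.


Manning's equation gives V = (1/n) * R^(2/3) * S^(1/2).
First, compute R^(2/3) = 1.27^(2/3) = 1.1727.
Next, S^(1/2) = 0.0066^(1/2) = 0.08124.
Then 1/n = 1/0.024 = 41.67.
V = 41.67 * 1.1727 * 0.08124 = 3.9698 m/s.

3.9698


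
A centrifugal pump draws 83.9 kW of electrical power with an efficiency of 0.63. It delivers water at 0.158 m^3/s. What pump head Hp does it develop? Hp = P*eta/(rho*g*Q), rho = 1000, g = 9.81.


Pump head formula: Hp = P * eta / (rho * g * Q).
Numerator: P * eta = 83.9 * 1000 * 0.63 = 52857.0 W.
Denominator: rho * g * Q = 1000 * 9.81 * 0.158 = 1549.98.
Hp = 52857.0 / 1549.98 = 34.1 m.

34.1


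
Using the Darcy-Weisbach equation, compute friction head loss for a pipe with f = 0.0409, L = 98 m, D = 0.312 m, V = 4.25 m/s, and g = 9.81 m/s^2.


Darcy-Weisbach equation: h_f = f * (L/D) * V^2/(2g).
f * L/D = 0.0409 * 98/0.312 = 12.8468.
V^2/(2g) = 4.25^2 / (2*9.81) = 18.0625 / 19.62 = 0.9206 m.
h_f = 12.8468 * 0.9206 = 11.827 m.

11.827


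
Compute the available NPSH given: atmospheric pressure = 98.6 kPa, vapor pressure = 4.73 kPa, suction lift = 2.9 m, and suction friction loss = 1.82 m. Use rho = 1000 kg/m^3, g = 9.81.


NPSHa = p_atm/(rho*g) - z_s - hf_s - p_vap/(rho*g).
p_atm/(rho*g) = 98.6*1000 / (1000*9.81) = 10.051 m.
p_vap/(rho*g) = 4.73*1000 / (1000*9.81) = 0.482 m.
NPSHa = 10.051 - 2.9 - 1.82 - 0.482
      = 4.85 m.

4.85


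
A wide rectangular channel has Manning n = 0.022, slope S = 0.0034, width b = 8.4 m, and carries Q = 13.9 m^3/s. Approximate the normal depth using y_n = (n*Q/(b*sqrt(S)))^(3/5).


We use the wide-channel approximation y_n = (n*Q/(b*sqrt(S)))^(3/5).
sqrt(S) = sqrt(0.0034) = 0.05831.
Numerator: n*Q = 0.022 * 13.9 = 0.3058.
Denominator: b*sqrt(S) = 8.4 * 0.05831 = 0.489804.
arg = 0.6243.
y_n = 0.6243^(3/5) = 0.7538 m.

0.7538


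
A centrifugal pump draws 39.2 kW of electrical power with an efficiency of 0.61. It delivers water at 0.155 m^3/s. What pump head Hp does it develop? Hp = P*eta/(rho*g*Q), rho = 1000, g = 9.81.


Pump head formula: Hp = P * eta / (rho * g * Q).
Numerator: P * eta = 39.2 * 1000 * 0.61 = 23912.0 W.
Denominator: rho * g * Q = 1000 * 9.81 * 0.155 = 1520.55.
Hp = 23912.0 / 1520.55 = 15.73 m.

15.73


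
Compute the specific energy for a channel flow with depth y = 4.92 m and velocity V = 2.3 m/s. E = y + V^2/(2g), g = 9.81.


Specific energy E = y + V^2/(2g).
Velocity head = V^2/(2g) = 2.3^2 / (2*9.81) = 5.29 / 19.62 = 0.2696 m.
E = 4.92 + 0.2696 = 5.1896 m.

5.1896


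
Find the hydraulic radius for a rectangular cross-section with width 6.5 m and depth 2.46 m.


For a rectangular section:
Flow area A = b * y = 6.5 * 2.46 = 15.99 m^2.
Wetted perimeter P = b + 2y = 6.5 + 2*2.46 = 11.42 m.
Hydraulic radius R = A/P = 15.99 / 11.42 = 1.4002 m.

1.4002


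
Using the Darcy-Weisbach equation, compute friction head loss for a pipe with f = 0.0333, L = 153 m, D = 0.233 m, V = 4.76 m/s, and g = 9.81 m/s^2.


Darcy-Weisbach equation: h_f = f * (L/D) * V^2/(2g).
f * L/D = 0.0333 * 153/0.233 = 21.8665.
V^2/(2g) = 4.76^2 / (2*9.81) = 22.6576 / 19.62 = 1.1548 m.
h_f = 21.8665 * 1.1548 = 25.252 m.

25.252


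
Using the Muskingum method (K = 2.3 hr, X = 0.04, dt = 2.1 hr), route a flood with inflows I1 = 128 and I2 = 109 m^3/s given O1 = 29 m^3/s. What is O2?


Muskingum coefficients:
denom = 2*K*(1-X) + dt = 2*2.3*(1-0.04) + 2.1 = 6.516.
C0 = (dt - 2*K*X)/denom = (2.1 - 2*2.3*0.04)/6.516 = 0.294.
C1 = (dt + 2*K*X)/denom = (2.1 + 2*2.3*0.04)/6.516 = 0.3505.
C2 = (2*K*(1-X) - dt)/denom = 0.3554.
O2 = C0*I2 + C1*I1 + C2*O1
   = 0.294*109 + 0.3505*128 + 0.3554*29
   = 87.23 m^3/s.

87.23


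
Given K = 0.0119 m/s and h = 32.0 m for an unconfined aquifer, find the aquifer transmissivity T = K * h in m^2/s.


Transmissivity is defined as T = K * h.
T = 0.0119 * 32.0
  = 0.3808 m^2/s.

0.3808


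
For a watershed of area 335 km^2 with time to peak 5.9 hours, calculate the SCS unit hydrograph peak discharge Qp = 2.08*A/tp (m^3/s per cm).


SCS formula: Qp = 2.08 * A / tp.
Qp = 2.08 * 335 / 5.9
   = 696.8 / 5.9
   = 118.1 m^3/s per cm.

118.1


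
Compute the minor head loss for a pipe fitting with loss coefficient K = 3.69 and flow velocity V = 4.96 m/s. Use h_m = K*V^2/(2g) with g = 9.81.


Minor loss formula: h_m = K * V^2/(2g).
V^2 = 4.96^2 = 24.6016.
V^2/(2g) = 24.6016 / 19.62 = 1.2539 m.
h_m = 3.69 * 1.2539 = 4.6269 m.

4.6269


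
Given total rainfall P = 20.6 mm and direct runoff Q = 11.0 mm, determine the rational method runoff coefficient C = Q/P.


The runoff coefficient C = runoff depth / rainfall depth.
C = 11.0 / 20.6
  = 0.534.

0.534


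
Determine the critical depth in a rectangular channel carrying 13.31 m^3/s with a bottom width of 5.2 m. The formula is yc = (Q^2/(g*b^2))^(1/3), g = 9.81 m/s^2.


Using yc = (Q^2 / (g * b^2))^(1/3):
Q^2 = 13.31^2 = 177.16.
g * b^2 = 9.81 * 5.2^2 = 9.81 * 27.04 = 265.26.
Q^2 / (g*b^2) = 177.16 / 265.26 = 0.6679.
yc = 0.6679^(1/3) = 0.8741 m.

0.8741


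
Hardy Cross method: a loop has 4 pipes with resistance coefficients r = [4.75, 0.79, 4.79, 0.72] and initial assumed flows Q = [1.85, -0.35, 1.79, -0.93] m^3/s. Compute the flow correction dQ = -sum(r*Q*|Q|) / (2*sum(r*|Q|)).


Numerator terms (r*Q*|Q|): 4.75*1.85*|1.85| = 16.2569; 0.79*-0.35*|-0.35| = -0.0968; 4.79*1.79*|1.79| = 15.3476; 0.72*-0.93*|-0.93| = -0.6227.
Sum of numerator = 30.885.
Denominator terms (r*|Q|): 4.75*|1.85| = 8.7875; 0.79*|-0.35| = 0.2765; 4.79*|1.79| = 8.5741; 0.72*|-0.93| = 0.6696.
2 * sum of denominator = 2 * 18.3077 = 36.6154.
dQ = -30.885 / 36.6154 = -0.8435 m^3/s.

-0.8435


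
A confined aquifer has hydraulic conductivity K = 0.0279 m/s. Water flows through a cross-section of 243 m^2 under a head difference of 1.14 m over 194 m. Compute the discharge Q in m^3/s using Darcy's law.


Darcy's law: Q = K * A * i, where i = dh/L.
Hydraulic gradient i = 1.14 / 194 = 0.005876.
Q = 0.0279 * 243 * 0.005876
  = 0.0398 m^3/s.

0.0398


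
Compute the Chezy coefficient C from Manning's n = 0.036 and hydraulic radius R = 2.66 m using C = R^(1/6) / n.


The Chezy coefficient relates to Manning's n through C = R^(1/6) / n.
R^(1/6) = 2.66^(1/6) = 1.177101.
C = 1.177101 / 0.036 = 32.7 m^(1/2)/s.

32.7


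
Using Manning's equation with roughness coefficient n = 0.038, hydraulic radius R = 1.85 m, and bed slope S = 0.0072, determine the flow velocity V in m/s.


Manning's equation gives V = (1/n) * R^(2/3) * S^(1/2).
First, compute R^(2/3) = 1.85^(2/3) = 1.507.
Next, S^(1/2) = 0.0072^(1/2) = 0.084853.
Then 1/n = 1/0.038 = 26.32.
V = 26.32 * 1.507 * 0.084853 = 3.3651 m/s.

3.3651


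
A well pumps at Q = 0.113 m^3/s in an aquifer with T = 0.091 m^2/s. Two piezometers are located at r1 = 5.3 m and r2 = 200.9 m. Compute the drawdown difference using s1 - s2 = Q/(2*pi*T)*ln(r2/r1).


Thiem equation: s1 - s2 = Q/(2*pi*T) * ln(r2/r1).
ln(r2/r1) = ln(200.9/5.3) = 3.6351.
Q/(2*pi*T) = 0.113 / (2*pi*0.091) = 0.113 / 0.5718 = 0.1976.
s1 - s2 = 0.1976 * 3.6351 = 0.7184 m.

0.7184


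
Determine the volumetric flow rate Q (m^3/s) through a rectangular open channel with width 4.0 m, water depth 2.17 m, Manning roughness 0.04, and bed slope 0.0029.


For a rectangular channel, the cross-sectional area A = b * y = 4.0 * 2.17 = 8.68 m^2.
The wetted perimeter P = b + 2y = 4.0 + 2*2.17 = 8.34 m.
Hydraulic radius R = A/P = 8.68/8.34 = 1.0408 m.
Velocity V = (1/n)*R^(2/3)*S^(1/2) = (1/0.04)*1.0408^(2/3)*0.0029^(1/2) = 1.3826 m/s.
Discharge Q = A * V = 8.68 * 1.3826 = 12.001 m^3/s.

12.001


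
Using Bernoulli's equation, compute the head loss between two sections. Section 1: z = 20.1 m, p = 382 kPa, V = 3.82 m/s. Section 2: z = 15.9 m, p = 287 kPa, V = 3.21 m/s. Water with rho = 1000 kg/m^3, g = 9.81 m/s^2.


Total head at each section: H = z + p/(rho*g) + V^2/(2g).
H1 = 20.1 + 382*1000/(1000*9.81) + 3.82^2/(2*9.81)
   = 20.1 + 38.94 + 0.7438
   = 59.784 m.
H2 = 15.9 + 287*1000/(1000*9.81) + 3.21^2/(2*9.81)
   = 15.9 + 29.256 + 0.5252
   = 45.681 m.
h_L = H1 - H2 = 59.784 - 45.681 = 14.103 m.

14.103


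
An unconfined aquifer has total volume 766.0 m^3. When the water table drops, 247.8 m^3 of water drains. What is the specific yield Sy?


Specific yield Sy = Volume drained / Total volume.
Sy = 247.8 / 766.0
   = 0.3235.

0.3235


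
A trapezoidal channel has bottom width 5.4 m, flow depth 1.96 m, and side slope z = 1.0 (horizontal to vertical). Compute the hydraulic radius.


For a trapezoidal section with side slope z:
A = (b + z*y)*y = (5.4 + 1.0*1.96)*1.96 = 14.426 m^2.
P = b + 2*y*sqrt(1 + z^2) = 5.4 + 2*1.96*sqrt(1 + 1.0^2) = 10.944 m.
R = A/P = 14.426 / 10.944 = 1.3182 m.

1.3182


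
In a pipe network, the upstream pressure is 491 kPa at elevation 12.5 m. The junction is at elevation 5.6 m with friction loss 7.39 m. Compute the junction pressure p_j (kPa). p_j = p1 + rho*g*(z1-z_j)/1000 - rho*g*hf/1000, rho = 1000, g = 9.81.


Junction pressure: p_j = p1 + rho*g*(z1 - z_j)/1000 - rho*g*hf/1000.
Elevation term = 1000*9.81*(12.5 - 5.6)/1000 = 67.689 kPa.
Friction term = 1000*9.81*7.39/1000 = 72.496 kPa.
p_j = 491 + 67.689 - 72.496 = 486.19 kPa.

486.19


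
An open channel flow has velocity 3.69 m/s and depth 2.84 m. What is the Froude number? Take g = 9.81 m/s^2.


The Froude number is defined as Fr = V / sqrt(g*y).
g*y = 9.81 * 2.84 = 27.8604.
sqrt(g*y) = sqrt(27.8604) = 5.2783.
Fr = 3.69 / 5.2783 = 0.6991.

0.6991


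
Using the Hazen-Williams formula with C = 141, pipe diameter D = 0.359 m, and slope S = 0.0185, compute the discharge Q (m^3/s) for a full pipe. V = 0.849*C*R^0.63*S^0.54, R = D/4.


For a full circular pipe, R = D/4 = 0.359/4 = 0.0897 m.
V = 0.849 * 141 * 0.0897^0.63 * 0.0185^0.54
  = 0.849 * 141 * 0.218984 * 0.115951
  = 3.0396 m/s.
Pipe area A = pi*D^2/4 = pi*0.359^2/4 = 0.1012 m^2.
Q = A * V = 0.1012 * 3.0396 = 0.3077 m^3/s.

0.3077


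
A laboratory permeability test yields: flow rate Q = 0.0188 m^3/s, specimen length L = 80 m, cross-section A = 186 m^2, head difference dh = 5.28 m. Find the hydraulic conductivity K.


From K = Q*L / (A*dh):
Numerator: Q*L = 0.0188 * 80 = 1.504.
Denominator: A*dh = 186 * 5.28 = 982.08.
K = 1.504 / 982.08 = 0.001531 m/s.

0.001531


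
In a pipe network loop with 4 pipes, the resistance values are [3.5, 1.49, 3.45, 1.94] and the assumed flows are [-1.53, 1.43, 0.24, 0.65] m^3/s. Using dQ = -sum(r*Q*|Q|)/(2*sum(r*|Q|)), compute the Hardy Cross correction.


Numerator terms (r*Q*|Q|): 3.5*-1.53*|-1.53| = -8.1932; 1.49*1.43*|1.43| = 3.0469; 3.45*0.24*|0.24| = 0.1987; 1.94*0.65*|0.65| = 0.8196.
Sum of numerator = -4.1279.
Denominator terms (r*|Q|): 3.5*|-1.53| = 5.355; 1.49*|1.43| = 2.1307; 3.45*|0.24| = 0.828; 1.94*|0.65| = 1.261.
2 * sum of denominator = 2 * 9.5747 = 19.1494.
dQ = --4.1279 / 19.1494 = 0.2156 m^3/s.

0.2156


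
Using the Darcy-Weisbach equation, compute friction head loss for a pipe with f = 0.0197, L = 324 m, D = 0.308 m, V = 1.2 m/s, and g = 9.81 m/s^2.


Darcy-Weisbach equation: h_f = f * (L/D) * V^2/(2g).
f * L/D = 0.0197 * 324/0.308 = 20.7234.
V^2/(2g) = 1.2^2 / (2*9.81) = 1.44 / 19.62 = 0.0734 m.
h_f = 20.7234 * 0.0734 = 1.521 m.

1.521


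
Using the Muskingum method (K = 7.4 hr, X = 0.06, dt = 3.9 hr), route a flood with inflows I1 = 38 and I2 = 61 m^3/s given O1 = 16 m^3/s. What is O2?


Muskingum coefficients:
denom = 2*K*(1-X) + dt = 2*7.4*(1-0.06) + 3.9 = 17.812.
C0 = (dt - 2*K*X)/denom = (3.9 - 2*7.4*0.06)/17.812 = 0.1691.
C1 = (dt + 2*K*X)/denom = (3.9 + 2*7.4*0.06)/17.812 = 0.2688.
C2 = (2*K*(1-X) - dt)/denom = 0.5621.
O2 = C0*I2 + C1*I1 + C2*O1
   = 0.1691*61 + 0.2688*38 + 0.5621*16
   = 29.52 m^3/s.

29.52


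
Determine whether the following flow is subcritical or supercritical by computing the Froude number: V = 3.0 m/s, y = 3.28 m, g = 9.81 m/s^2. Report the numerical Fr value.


The Froude number is defined as Fr = V / sqrt(g*y).
g*y = 9.81 * 3.28 = 32.1768.
sqrt(g*y) = sqrt(32.1768) = 5.6725.
Fr = 3.0 / 5.6725 = 0.5289.
Since Fr < 1, the flow is subcritical.

0.5289


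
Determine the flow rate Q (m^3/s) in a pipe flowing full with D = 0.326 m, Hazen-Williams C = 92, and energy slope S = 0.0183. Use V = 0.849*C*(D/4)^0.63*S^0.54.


For a full circular pipe, R = D/4 = 0.326/4 = 0.0815 m.
V = 0.849 * 92 * 0.0815^0.63 * 0.0183^0.54
  = 0.849 * 92 * 0.206077 * 0.115272
  = 1.8554 m/s.
Pipe area A = pi*D^2/4 = pi*0.326^2/4 = 0.0835 m^2.
Q = A * V = 0.0835 * 1.8554 = 0.1549 m^3/s.

0.1549


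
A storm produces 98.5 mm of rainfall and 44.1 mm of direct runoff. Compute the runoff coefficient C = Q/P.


The runoff coefficient C = runoff depth / rainfall depth.
C = 44.1 / 98.5
  = 0.4477.

0.4477


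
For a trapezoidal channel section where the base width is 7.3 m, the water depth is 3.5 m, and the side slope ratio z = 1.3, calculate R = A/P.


For a trapezoidal section with side slope z:
A = (b + z*y)*y = (7.3 + 1.3*3.5)*3.5 = 41.475 m^2.
P = b + 2*y*sqrt(1 + z^2) = 7.3 + 2*3.5*sqrt(1 + 1.3^2) = 18.781 m.
R = A/P = 41.475 / 18.781 = 2.2084 m.

2.2084


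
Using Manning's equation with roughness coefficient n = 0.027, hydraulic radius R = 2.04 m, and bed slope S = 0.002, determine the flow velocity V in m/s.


Manning's equation gives V = (1/n) * R^(2/3) * S^(1/2).
First, compute R^(2/3) = 2.04^(2/3) = 1.6085.
Next, S^(1/2) = 0.002^(1/2) = 0.044721.
Then 1/n = 1/0.027 = 37.04.
V = 37.04 * 1.6085 * 0.044721 = 2.6642 m/s.

2.6642


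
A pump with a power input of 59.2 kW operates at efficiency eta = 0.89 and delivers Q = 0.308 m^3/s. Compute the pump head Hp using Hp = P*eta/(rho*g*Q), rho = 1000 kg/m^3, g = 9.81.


Pump head formula: Hp = P * eta / (rho * g * Q).
Numerator: P * eta = 59.2 * 1000 * 0.89 = 52688.0 W.
Denominator: rho * g * Q = 1000 * 9.81 * 0.308 = 3021.48.
Hp = 52688.0 / 3021.48 = 17.44 m.

17.44


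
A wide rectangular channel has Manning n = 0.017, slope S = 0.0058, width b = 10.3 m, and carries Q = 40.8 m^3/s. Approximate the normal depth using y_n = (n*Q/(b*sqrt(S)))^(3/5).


We use the wide-channel approximation y_n = (n*Q/(b*sqrt(S)))^(3/5).
sqrt(S) = sqrt(0.0058) = 0.076158.
Numerator: n*Q = 0.017 * 40.8 = 0.6936.
Denominator: b*sqrt(S) = 10.3 * 0.076158 = 0.784427.
arg = 0.8842.
y_n = 0.8842^(3/5) = 0.9288 m.

0.9288


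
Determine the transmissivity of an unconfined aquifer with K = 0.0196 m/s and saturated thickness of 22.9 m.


Transmissivity is defined as T = K * h.
T = 0.0196 * 22.9
  = 0.4488 m^2/s.

0.4488


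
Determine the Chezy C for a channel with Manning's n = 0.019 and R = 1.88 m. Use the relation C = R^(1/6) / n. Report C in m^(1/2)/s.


The Chezy coefficient relates to Manning's n through C = R^(1/6) / n.
R^(1/6) = 1.88^(1/6) = 1.110946.
C = 1.110946 / 0.019 = 58.47 m^(1/2)/s.

58.47


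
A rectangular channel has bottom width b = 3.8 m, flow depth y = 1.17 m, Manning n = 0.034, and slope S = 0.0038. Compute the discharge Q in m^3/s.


For a rectangular channel, the cross-sectional area A = b * y = 3.8 * 1.17 = 4.45 m^2.
The wetted perimeter P = b + 2y = 3.8 + 2*1.17 = 6.14 m.
Hydraulic radius R = A/P = 4.45/6.14 = 0.7241 m.
Velocity V = (1/n)*R^(2/3)*S^(1/2) = (1/0.034)*0.7241^(2/3)*0.0038^(1/2) = 1.462 m/s.
Discharge Q = A * V = 4.45 * 1.462 = 6.5 m^3/s.

6.5


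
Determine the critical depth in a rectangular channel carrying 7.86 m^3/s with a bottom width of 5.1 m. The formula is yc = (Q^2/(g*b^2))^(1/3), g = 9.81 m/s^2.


Using yc = (Q^2 / (g * b^2))^(1/3):
Q^2 = 7.86^2 = 61.78.
g * b^2 = 9.81 * 5.1^2 = 9.81 * 26.01 = 255.16.
Q^2 / (g*b^2) = 61.78 / 255.16 = 0.2421.
yc = 0.2421^(1/3) = 0.6233 m.

0.6233


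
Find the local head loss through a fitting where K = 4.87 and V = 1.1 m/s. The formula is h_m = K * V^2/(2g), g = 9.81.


Minor loss formula: h_m = K * V^2/(2g).
V^2 = 1.1^2 = 1.21.
V^2/(2g) = 1.21 / 19.62 = 0.0617 m.
h_m = 4.87 * 0.0617 = 0.3003 m.

0.3003


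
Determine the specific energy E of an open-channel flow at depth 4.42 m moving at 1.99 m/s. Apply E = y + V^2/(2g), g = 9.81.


Specific energy E = y + V^2/(2g).
Velocity head = V^2/(2g) = 1.99^2 / (2*9.81) = 3.9601 / 19.62 = 0.2018 m.
E = 4.42 + 0.2018 = 4.6218 m.

4.6218


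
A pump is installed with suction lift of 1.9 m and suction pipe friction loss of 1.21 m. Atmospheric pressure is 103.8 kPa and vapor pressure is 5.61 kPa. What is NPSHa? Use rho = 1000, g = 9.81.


NPSHa = p_atm/(rho*g) - z_s - hf_s - p_vap/(rho*g).
p_atm/(rho*g) = 103.8*1000 / (1000*9.81) = 10.581 m.
p_vap/(rho*g) = 5.61*1000 / (1000*9.81) = 0.572 m.
NPSHa = 10.581 - 1.9 - 1.21 - 0.572
      = 6.9 m.

6.9


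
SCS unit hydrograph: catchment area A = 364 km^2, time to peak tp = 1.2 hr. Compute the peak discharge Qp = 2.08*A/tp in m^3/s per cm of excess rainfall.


SCS formula: Qp = 2.08 * A / tp.
Qp = 2.08 * 364 / 1.2
   = 757.12 / 1.2
   = 630.93 m^3/s per cm.

630.93


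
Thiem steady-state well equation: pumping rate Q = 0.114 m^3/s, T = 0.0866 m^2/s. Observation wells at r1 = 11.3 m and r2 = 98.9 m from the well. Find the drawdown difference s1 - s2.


Thiem equation: s1 - s2 = Q/(2*pi*T) * ln(r2/r1).
ln(r2/r1) = ln(98.9/11.3) = 2.1693.
Q/(2*pi*T) = 0.114 / (2*pi*0.0866) = 0.114 / 0.5441 = 0.2095.
s1 - s2 = 0.2095 * 2.1693 = 0.4545 m.

0.4545


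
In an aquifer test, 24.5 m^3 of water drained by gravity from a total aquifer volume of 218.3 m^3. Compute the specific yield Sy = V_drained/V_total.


Specific yield Sy = Volume drained / Total volume.
Sy = 24.5 / 218.3
   = 0.1122.

0.1122


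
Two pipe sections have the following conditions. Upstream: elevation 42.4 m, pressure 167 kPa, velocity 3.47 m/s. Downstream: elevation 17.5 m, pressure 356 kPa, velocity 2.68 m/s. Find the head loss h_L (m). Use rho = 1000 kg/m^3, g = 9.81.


Total head at each section: H = z + p/(rho*g) + V^2/(2g).
H1 = 42.4 + 167*1000/(1000*9.81) + 3.47^2/(2*9.81)
   = 42.4 + 17.023 + 0.6137
   = 60.037 m.
H2 = 17.5 + 356*1000/(1000*9.81) + 2.68^2/(2*9.81)
   = 17.5 + 36.29 + 0.3661
   = 54.156 m.
h_L = H1 - H2 = 60.037 - 54.156 = 5.882 m.

5.882


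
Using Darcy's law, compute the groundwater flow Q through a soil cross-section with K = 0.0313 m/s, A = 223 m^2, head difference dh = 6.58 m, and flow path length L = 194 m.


Darcy's law: Q = K * A * i, where i = dh/L.
Hydraulic gradient i = 6.58 / 194 = 0.033918.
Q = 0.0313 * 223 * 0.033918
  = 0.2367 m^3/s.

0.2367


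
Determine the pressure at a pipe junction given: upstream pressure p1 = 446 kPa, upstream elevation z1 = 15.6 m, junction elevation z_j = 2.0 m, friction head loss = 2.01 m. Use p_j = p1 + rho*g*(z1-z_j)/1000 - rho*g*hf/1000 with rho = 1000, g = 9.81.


Junction pressure: p_j = p1 + rho*g*(z1 - z_j)/1000 - rho*g*hf/1000.
Elevation term = 1000*9.81*(15.6 - 2.0)/1000 = 133.416 kPa.
Friction term = 1000*9.81*2.01/1000 = 19.718 kPa.
p_j = 446 + 133.416 - 19.718 = 559.7 kPa.

559.7


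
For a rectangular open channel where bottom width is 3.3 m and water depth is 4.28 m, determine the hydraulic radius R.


For a rectangular section:
Flow area A = b * y = 3.3 * 4.28 = 14.12 m^2.
Wetted perimeter P = b + 2y = 3.3 + 2*4.28 = 11.86 m.
Hydraulic radius R = A/P = 14.12 / 11.86 = 1.1909 m.

1.1909


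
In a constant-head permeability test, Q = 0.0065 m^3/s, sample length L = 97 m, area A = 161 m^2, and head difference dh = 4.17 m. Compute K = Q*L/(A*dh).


From K = Q*L / (A*dh):
Numerator: Q*L = 0.0065 * 97 = 0.6305.
Denominator: A*dh = 161 * 4.17 = 671.37.
K = 0.6305 / 671.37 = 0.000939 m/s.

0.000939


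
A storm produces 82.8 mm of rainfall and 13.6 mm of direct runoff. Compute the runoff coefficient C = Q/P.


The runoff coefficient C = runoff depth / rainfall depth.
C = 13.6 / 82.8
  = 0.1643.

0.1643


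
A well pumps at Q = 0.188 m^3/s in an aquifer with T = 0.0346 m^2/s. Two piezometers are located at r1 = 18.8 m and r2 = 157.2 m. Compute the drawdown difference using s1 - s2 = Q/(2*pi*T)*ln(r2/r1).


Thiem equation: s1 - s2 = Q/(2*pi*T) * ln(r2/r1).
ln(r2/r1) = ln(157.2/18.8) = 2.1237.
Q/(2*pi*T) = 0.188 / (2*pi*0.0346) = 0.188 / 0.2174 = 0.8648.
s1 - s2 = 0.8648 * 2.1237 = 1.8365 m.

1.8365


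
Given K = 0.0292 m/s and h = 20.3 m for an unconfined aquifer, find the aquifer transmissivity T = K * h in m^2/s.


Transmissivity is defined as T = K * h.
T = 0.0292 * 20.3
  = 0.5928 m^2/s.

0.5928


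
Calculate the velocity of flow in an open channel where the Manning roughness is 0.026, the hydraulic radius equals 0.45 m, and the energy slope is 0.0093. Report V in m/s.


Manning's equation gives V = (1/n) * R^(2/3) * S^(1/2).
First, compute R^(2/3) = 0.45^(2/3) = 0.5872.
Next, S^(1/2) = 0.0093^(1/2) = 0.096437.
Then 1/n = 1/0.026 = 38.46.
V = 38.46 * 0.5872 * 0.096437 = 2.1781 m/s.

2.1781


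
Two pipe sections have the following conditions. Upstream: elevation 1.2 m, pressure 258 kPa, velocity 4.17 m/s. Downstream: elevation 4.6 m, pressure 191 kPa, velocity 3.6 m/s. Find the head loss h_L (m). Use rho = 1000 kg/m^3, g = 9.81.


Total head at each section: H = z + p/(rho*g) + V^2/(2g).
H1 = 1.2 + 258*1000/(1000*9.81) + 4.17^2/(2*9.81)
   = 1.2 + 26.3 + 0.8863
   = 28.386 m.
H2 = 4.6 + 191*1000/(1000*9.81) + 3.6^2/(2*9.81)
   = 4.6 + 19.47 + 0.6606
   = 24.73 m.
h_L = H1 - H2 = 28.386 - 24.73 = 3.655 m.

3.655


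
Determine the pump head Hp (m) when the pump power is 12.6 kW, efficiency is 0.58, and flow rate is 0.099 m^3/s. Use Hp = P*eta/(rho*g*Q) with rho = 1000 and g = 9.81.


Pump head formula: Hp = P * eta / (rho * g * Q).
Numerator: P * eta = 12.6 * 1000 * 0.58 = 7308.0 W.
Denominator: rho * g * Q = 1000 * 9.81 * 0.099 = 971.19.
Hp = 7308.0 / 971.19 = 7.52 m.

7.52


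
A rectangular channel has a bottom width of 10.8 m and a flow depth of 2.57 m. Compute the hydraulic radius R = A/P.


For a rectangular section:
Flow area A = b * y = 10.8 * 2.57 = 27.76 m^2.
Wetted perimeter P = b + 2y = 10.8 + 2*2.57 = 15.94 m.
Hydraulic radius R = A/P = 27.76 / 15.94 = 1.7413 m.

1.7413


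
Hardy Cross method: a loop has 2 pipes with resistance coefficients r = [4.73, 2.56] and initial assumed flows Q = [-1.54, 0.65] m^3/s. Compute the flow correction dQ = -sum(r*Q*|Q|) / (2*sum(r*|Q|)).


Numerator terms (r*Q*|Q|): 4.73*-1.54*|-1.54| = -11.2177; 2.56*0.65*|0.65| = 1.0816.
Sum of numerator = -10.1361.
Denominator terms (r*|Q|): 4.73*|-1.54| = 7.2842; 2.56*|0.65| = 1.664.
2 * sum of denominator = 2 * 8.9482 = 17.8964.
dQ = --10.1361 / 17.8964 = 0.5664 m^3/s.

0.5664


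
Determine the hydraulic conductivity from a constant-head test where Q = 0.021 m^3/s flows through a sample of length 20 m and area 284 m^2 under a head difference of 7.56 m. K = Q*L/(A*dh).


From K = Q*L / (A*dh):
Numerator: Q*L = 0.021 * 20 = 0.42.
Denominator: A*dh = 284 * 7.56 = 2147.04.
K = 0.42 / 2147.04 = 0.000196 m/s.

0.000196


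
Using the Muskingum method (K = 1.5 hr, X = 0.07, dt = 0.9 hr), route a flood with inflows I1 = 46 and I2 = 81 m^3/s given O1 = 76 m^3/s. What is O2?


Muskingum coefficients:
denom = 2*K*(1-X) + dt = 2*1.5*(1-0.07) + 0.9 = 3.69.
C0 = (dt - 2*K*X)/denom = (0.9 - 2*1.5*0.07)/3.69 = 0.187.
C1 = (dt + 2*K*X)/denom = (0.9 + 2*1.5*0.07)/3.69 = 0.3008.
C2 = (2*K*(1-X) - dt)/denom = 0.5122.
O2 = C0*I2 + C1*I1 + C2*O1
   = 0.187*81 + 0.3008*46 + 0.5122*76
   = 67.91 m^3/s.

67.91


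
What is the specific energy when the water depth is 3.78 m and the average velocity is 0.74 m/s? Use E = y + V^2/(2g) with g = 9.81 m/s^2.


Specific energy E = y + V^2/(2g).
Velocity head = V^2/(2g) = 0.74^2 / (2*9.81) = 0.5476 / 19.62 = 0.0279 m.
E = 3.78 + 0.0279 = 3.8079 m.

3.8079


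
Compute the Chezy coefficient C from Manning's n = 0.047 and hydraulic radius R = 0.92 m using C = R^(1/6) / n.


The Chezy coefficient relates to Manning's n through C = R^(1/6) / n.
R^(1/6) = 0.92^(1/6) = 0.986199.
C = 0.986199 / 0.047 = 20.98 m^(1/2)/s.

20.98


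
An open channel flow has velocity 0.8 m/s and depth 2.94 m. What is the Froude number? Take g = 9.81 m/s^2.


The Froude number is defined as Fr = V / sqrt(g*y).
g*y = 9.81 * 2.94 = 28.8414.
sqrt(g*y) = sqrt(28.8414) = 5.3704.
Fr = 0.8 / 5.3704 = 0.149.

0.149


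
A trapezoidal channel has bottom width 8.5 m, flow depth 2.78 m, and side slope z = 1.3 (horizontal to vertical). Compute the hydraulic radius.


For a trapezoidal section with side slope z:
A = (b + z*y)*y = (8.5 + 1.3*2.78)*2.78 = 33.677 m^2.
P = b + 2*y*sqrt(1 + z^2) = 8.5 + 2*2.78*sqrt(1 + 1.3^2) = 17.619 m.
R = A/P = 33.677 / 17.619 = 1.9114 m.

1.9114


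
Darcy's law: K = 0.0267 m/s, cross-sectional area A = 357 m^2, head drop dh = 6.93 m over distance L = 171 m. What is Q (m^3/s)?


Darcy's law: Q = K * A * i, where i = dh/L.
Hydraulic gradient i = 6.93 / 171 = 0.040526.
Q = 0.0267 * 357 * 0.040526
  = 0.3863 m^3/s.

0.3863


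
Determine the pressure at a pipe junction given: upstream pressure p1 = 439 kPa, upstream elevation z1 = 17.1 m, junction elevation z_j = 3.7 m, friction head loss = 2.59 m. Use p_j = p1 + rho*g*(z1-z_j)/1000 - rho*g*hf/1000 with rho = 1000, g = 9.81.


Junction pressure: p_j = p1 + rho*g*(z1 - z_j)/1000 - rho*g*hf/1000.
Elevation term = 1000*9.81*(17.1 - 3.7)/1000 = 131.454 kPa.
Friction term = 1000*9.81*2.59/1000 = 25.408 kPa.
p_j = 439 + 131.454 - 25.408 = 545.05 kPa.

545.05


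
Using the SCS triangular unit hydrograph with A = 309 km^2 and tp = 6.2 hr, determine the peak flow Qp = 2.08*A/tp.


SCS formula: Qp = 2.08 * A / tp.
Qp = 2.08 * 309 / 6.2
   = 642.72 / 6.2
   = 103.66 m^3/s per cm.

103.66


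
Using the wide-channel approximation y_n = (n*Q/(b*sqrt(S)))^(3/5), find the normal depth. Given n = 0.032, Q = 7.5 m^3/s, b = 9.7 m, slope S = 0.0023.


We use the wide-channel approximation y_n = (n*Q/(b*sqrt(S)))^(3/5).
sqrt(S) = sqrt(0.0023) = 0.047958.
Numerator: n*Q = 0.032 * 7.5 = 0.24.
Denominator: b*sqrt(S) = 9.7 * 0.047958 = 0.465193.
arg = 0.5159.
y_n = 0.5159^(3/5) = 0.6723 m.

0.6723


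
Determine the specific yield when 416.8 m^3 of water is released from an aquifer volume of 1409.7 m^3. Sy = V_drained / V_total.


Specific yield Sy = Volume drained / Total volume.
Sy = 416.8 / 1409.7
   = 0.2957.

0.2957


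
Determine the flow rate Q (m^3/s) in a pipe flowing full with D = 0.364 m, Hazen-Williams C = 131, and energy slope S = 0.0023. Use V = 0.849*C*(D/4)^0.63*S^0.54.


For a full circular pipe, R = D/4 = 0.364/4 = 0.091 m.
V = 0.849 * 131 * 0.091^0.63 * 0.0023^0.54
  = 0.849 * 131 * 0.2209 * 0.037613
  = 0.9241 m/s.
Pipe area A = pi*D^2/4 = pi*0.364^2/4 = 0.1041 m^2.
Q = A * V = 0.1041 * 0.9241 = 0.0962 m^3/s.

0.0962


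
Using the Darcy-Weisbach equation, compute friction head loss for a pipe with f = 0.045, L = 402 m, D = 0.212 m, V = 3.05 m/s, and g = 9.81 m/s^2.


Darcy-Weisbach equation: h_f = f * (L/D) * V^2/(2g).
f * L/D = 0.045 * 402/0.212 = 85.3302.
V^2/(2g) = 3.05^2 / (2*9.81) = 9.3025 / 19.62 = 0.4741 m.
h_f = 85.3302 * 0.4741 = 40.458 m.

40.458


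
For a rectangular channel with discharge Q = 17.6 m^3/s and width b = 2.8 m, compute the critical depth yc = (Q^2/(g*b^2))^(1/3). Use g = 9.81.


Using yc = (Q^2 / (g * b^2))^(1/3):
Q^2 = 17.6^2 = 309.76.
g * b^2 = 9.81 * 2.8^2 = 9.81 * 7.84 = 76.91.
Q^2 / (g*b^2) = 309.76 / 76.91 = 4.0276.
yc = 4.0276^(1/3) = 1.591 m.

1.591
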